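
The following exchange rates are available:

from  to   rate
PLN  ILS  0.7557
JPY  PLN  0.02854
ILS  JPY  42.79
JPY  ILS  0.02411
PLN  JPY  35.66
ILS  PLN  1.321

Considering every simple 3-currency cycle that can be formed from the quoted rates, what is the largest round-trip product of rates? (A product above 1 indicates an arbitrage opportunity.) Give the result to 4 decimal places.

PLN→JPY→ILS→PLN: 35.66 × 0.02411 × 1.321 = 1.13575
PLN→ILS→JPY→PLN: 0.7557 × 42.79 × 0.02854 = 0.92288
Maximum is PLN→JPY→ILS→PLN at 1.1357; arbitrage exists.

1.1357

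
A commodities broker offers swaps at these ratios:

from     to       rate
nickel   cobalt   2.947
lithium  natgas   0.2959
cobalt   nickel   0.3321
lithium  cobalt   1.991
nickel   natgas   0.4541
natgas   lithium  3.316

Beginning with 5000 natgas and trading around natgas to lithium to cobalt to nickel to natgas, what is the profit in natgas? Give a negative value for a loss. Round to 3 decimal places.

-21.756

5000 natgas × 3.316 = 16580 lithium
16580 lithium × 1.991 = 33010.78 cobalt
33010.78 cobalt × 0.3321 = 10962.880038 nickel
10962.880038 nickel × 0.4541 = 4978.2438252558 natgas
Net change: 4978.2438252558 − 5000 = -21.7561747442 natgas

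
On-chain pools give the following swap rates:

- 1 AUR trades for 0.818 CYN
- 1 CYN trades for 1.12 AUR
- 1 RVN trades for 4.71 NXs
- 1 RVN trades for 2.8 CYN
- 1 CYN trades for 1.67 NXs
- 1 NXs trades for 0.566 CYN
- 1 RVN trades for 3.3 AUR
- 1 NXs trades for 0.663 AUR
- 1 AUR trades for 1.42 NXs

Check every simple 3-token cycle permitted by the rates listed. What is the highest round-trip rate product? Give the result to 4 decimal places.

NXs→AUR→CYN→NXs: 0.663 × 0.818 × 1.67 = 0.90570
NXs→CYN→AUR→NXs: 0.566 × 1.12 × 1.42 = 0.90017
Maximum is NXs→AUR→CYN→NXs at 0.9057; no arbitrage — every cycle loses value.

0.9057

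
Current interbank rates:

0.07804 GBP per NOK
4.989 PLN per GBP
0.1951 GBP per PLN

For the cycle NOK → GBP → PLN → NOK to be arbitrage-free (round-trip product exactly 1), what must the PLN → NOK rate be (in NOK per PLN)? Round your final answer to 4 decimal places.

2.5684

Known legs of the cycle: 0.07804 × 4.989 = 0.38934156
For no arbitrage the full-cycle product must be 1, so the missing rate is 1 / 0.38934156 ≈ 2.568439.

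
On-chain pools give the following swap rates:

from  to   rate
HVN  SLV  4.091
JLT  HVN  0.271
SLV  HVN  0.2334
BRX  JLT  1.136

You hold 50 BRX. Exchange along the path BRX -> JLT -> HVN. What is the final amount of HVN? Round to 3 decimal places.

50 BRX × 1.136 = 56.8 JLT
56.8 JLT × 0.271 = 15.3928 HVN

15.393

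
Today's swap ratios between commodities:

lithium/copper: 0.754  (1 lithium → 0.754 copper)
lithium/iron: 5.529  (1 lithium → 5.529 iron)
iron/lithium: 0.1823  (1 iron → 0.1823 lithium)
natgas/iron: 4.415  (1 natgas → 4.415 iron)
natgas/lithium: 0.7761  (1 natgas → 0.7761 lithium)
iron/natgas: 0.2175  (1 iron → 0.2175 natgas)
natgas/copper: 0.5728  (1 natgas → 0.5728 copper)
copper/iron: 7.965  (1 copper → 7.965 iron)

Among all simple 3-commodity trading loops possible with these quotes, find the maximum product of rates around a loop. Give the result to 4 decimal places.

1.0948

iron→lithium→copper→iron: 0.1823 × 0.754 × 7.965 = 1.09482
iron→natgas→copper→iron: 0.2175 × 0.5728 × 7.965 = 0.99231
iron→natgas→lithium→iron: 0.2175 × 0.7761 × 5.529 = 0.93330
Maximum is iron→lithium→copper→iron at 1.0948; arbitrage exists.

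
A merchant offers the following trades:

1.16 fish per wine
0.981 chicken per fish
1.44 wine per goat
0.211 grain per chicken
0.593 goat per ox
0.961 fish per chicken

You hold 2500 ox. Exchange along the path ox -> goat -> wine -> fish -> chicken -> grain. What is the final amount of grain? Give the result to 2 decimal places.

512.59

2500 ox × 0.593 = 1482.5 goat
1482.5 goat × 1.44 = 2134.8 wine
2134.8 wine × 1.16 = 2476.368 fish
2476.368 fish × 0.981 = 2429.317008 chicken
2429.317008 chicken × 0.211 = 512.585888688 grain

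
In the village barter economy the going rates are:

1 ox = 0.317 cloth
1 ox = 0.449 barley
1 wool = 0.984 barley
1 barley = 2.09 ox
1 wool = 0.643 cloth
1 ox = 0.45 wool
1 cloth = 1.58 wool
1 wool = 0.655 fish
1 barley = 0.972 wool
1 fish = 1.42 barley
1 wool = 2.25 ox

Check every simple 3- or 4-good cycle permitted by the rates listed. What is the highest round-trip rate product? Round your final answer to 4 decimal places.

1.1269

cloth→wool→ox→cloth: 1.58 × 2.25 × 0.317 = 1.12694
cloth→wool→barley→ox→cloth: 1.58 × 0.984 × 2.09 × 0.317 = 1.03005
ox→barley→wool→ox: 0.449 × 0.972 × 2.25 = 0.98196
ox→wool→barley→ox: 0.45 × 0.984 × 2.09 = 0.92545
fish→barley→wool→fish: 1.42 × 0.972 × 0.655 = 0.90406
fish→barley→ox→wool→fish: 1.42 × 2.09 × 0.45 × 0.655 = 0.87476
Maximum is cloth→wool→ox→cloth at 1.1269; arbitrage exists.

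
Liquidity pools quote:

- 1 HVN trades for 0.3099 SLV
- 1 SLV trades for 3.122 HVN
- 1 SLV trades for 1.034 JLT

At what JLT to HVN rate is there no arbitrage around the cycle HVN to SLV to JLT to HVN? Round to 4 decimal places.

3.1207

Known legs of the cycle: 0.3099 × 1.034 = 0.3204366
For no arbitrage the full-cycle product must be 1, so the missing rate is 1 / 0.3204366 ≈ 3.120742.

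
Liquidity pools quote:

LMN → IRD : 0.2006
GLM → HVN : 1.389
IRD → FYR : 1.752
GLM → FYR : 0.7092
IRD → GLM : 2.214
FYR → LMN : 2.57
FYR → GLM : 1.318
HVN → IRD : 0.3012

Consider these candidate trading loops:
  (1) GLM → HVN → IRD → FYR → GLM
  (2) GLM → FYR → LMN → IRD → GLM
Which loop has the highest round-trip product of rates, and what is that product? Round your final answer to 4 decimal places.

0.9661

(1) 1.389 × 0.3012 × 1.752 × 1.318 = 0.96607
(2) 0.7092 × 2.57 × 0.2006 × 2.214 = 0.80949
Highest is cycle (1) at 0.9661 (≤1, no arbitrage).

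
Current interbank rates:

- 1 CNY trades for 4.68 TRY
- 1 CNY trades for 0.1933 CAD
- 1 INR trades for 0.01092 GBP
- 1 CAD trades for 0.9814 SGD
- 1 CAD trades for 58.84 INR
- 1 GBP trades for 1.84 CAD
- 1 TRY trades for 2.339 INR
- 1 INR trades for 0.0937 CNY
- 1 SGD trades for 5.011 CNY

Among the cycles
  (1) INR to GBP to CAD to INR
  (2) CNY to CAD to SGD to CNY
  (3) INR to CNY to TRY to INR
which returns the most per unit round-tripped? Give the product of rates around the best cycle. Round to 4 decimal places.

(1) 0.01092 × 1.84 × 58.84 = 1.18226
(2) 0.1933 × 0.9814 × 5.011 = 0.95061
(3) 0.0937 × 4.68 × 2.339 = 1.02569
Highest is cycle (1) at 1.1823 (>1, arbitrage).

1.1823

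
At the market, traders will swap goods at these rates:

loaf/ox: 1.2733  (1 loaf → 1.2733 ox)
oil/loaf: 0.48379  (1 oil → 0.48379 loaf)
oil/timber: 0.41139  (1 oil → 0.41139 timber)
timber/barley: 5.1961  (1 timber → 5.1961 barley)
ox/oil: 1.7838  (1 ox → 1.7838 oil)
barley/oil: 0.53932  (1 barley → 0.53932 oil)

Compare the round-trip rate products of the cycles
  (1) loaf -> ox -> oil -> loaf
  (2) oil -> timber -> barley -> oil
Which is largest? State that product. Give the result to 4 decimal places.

(1) 1.2733 × 1.7838 × 0.48379 = 1.09884
(2) 0.41139 × 5.1961 × 0.53932 = 1.15286
Highest is cycle (2) at 1.1529 (>1, arbitrage).

1.1529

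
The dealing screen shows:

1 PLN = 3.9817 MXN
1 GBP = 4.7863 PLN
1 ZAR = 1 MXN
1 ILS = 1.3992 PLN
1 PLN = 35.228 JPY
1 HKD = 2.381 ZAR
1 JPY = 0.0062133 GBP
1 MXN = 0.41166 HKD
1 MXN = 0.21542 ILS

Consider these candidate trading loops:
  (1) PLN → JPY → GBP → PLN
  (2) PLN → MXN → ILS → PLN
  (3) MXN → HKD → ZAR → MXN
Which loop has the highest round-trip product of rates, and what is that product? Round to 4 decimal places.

(1) 35.228 × 0.0062133 × 4.7863 = 1.04764
(2) 3.9817 × 0.21542 × 1.3992 = 1.20015
(3) 0.41166 × 2.381 × 1 = 0.98016
Highest is cycle (2) at 1.2001 (>1, arbitrage).

1.2001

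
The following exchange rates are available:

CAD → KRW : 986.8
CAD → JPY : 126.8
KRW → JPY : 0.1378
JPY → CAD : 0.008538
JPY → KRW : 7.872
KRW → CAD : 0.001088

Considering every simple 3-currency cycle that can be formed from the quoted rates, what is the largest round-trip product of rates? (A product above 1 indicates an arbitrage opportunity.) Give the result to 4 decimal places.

1.1610

CAD→KRW→JPY→CAD: 986.8 × 0.1378 × 0.008538 = 1.16101
CAD→JPY→KRW→CAD: 126.8 × 7.872 × 0.001088 = 1.08601
Maximum is CAD→KRW→JPY→CAD at 1.1610; arbitrage exists.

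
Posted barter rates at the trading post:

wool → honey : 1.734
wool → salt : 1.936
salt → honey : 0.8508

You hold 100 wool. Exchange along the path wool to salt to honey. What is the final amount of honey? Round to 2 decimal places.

164.71

100 wool × 1.936 = 193.6 salt
193.6 salt × 0.8508 = 164.71488 honey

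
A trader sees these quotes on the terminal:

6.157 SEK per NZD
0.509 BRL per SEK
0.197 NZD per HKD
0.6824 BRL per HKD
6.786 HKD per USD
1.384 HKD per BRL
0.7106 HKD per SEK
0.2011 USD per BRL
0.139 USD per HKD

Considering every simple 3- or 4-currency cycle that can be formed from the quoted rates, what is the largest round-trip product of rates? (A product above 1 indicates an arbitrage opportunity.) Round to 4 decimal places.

0.9312

HKD→BRL→USD→HKD: 0.6824 × 0.2011 × 6.786 = 0.93125
HKD→NZD→SEK→HKD: 0.197 × 6.157 × 0.7106 = 0.86191
HKD→NZD→SEK→BRL→HKD: 0.197 × 6.157 × 0.509 × 1.384 = 0.85446
Maximum is HKD→BRL→USD→HKD at 0.9312; no arbitrage — every cycle loses value.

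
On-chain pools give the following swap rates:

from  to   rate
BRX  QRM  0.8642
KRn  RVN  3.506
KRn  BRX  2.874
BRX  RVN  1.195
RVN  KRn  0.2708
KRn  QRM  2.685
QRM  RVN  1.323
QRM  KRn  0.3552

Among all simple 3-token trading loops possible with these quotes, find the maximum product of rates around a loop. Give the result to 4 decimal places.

0.9620

RVN→KRn→QRM→RVN: 0.2708 × 2.685 × 1.323 = 0.96195
RVN→KRn→BRX→RVN: 0.2708 × 2.874 × 1.195 = 0.93004
QRM→KRn→BRX→QRM: 0.3552 × 2.874 × 0.8642 = 0.88221
Maximum is RVN→KRn→QRM→RVN at 0.9620; no arbitrage — every cycle loses value.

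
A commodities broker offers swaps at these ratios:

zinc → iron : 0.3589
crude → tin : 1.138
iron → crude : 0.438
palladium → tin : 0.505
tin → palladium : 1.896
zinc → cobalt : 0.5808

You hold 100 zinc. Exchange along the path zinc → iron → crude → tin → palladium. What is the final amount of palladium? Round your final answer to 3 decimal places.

33.918

100 zinc × 0.3589 = 35.89 iron
35.89 iron × 0.438 = 15.71982 crude
15.71982 crude × 1.138 = 17.88915516 tin
17.88915516 tin × 1.896 = 33.91783818336 palladium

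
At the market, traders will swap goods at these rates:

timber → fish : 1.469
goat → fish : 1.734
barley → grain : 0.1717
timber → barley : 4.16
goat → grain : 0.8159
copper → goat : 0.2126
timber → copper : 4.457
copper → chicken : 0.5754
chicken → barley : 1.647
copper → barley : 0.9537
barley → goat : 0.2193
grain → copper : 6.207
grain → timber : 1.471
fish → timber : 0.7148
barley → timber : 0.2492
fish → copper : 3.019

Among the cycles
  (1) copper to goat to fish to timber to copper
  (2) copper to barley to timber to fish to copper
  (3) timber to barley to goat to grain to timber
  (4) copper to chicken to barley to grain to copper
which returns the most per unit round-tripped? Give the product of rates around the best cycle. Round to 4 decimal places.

(1) 0.2126 × 1.734 × 0.7148 × 4.457 = 1.17446
(2) 0.9537 × 0.2492 × 1.469 × 3.019 = 1.05401
(3) 4.16 × 0.2193 × 0.8159 × 1.471 = 1.09492
(4) 0.5754 × 1.647 × 0.1717 × 6.207 = 1.00999
Highest is cycle (1) at 1.1745 (>1, arbitrage).

1.1745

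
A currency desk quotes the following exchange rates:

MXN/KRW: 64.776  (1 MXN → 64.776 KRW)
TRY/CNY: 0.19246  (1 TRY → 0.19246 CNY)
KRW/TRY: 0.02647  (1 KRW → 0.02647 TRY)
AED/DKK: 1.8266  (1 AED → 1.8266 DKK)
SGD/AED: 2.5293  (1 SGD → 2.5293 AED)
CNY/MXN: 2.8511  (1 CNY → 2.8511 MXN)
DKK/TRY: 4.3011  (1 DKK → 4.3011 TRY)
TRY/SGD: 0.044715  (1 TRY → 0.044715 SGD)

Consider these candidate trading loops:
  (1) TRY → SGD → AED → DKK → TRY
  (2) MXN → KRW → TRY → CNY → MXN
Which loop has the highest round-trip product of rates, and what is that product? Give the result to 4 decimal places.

(1) 0.044715 × 2.5293 × 1.8266 × 4.3011 = 0.88854
(2) 64.776 × 0.02647 × 0.19246 × 2.8511 = 0.94085
Highest is cycle (2) at 0.9409 (≤1, no arbitrage).

0.9409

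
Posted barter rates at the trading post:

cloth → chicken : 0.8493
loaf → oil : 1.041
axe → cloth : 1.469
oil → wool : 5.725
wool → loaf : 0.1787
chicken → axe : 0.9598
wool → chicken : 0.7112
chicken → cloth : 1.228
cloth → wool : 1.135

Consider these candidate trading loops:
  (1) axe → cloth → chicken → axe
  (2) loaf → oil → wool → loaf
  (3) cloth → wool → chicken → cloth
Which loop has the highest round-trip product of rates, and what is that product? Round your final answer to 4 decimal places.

(1) 1.469 × 0.8493 × 0.9598 = 1.19747
(2) 1.041 × 5.725 × 0.1787 = 1.06500
(3) 1.135 × 0.7112 × 1.228 = 0.99126
Highest is cycle (1) at 1.1975 (>1, arbitrage).

1.1975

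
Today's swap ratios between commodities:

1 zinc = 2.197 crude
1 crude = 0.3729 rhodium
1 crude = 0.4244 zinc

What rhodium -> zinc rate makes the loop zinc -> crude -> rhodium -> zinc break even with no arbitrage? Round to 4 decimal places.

Known legs of the cycle: 2.197 × 0.3729 = 0.8192613
For no arbitrage the full-cycle product must be 1, so the missing rate is 1 / 0.8192613 ≈ 1.220612.

1.2206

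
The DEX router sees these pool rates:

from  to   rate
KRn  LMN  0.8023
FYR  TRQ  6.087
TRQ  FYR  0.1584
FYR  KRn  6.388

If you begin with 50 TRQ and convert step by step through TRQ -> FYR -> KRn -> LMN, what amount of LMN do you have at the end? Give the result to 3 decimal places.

40.591

50 TRQ × 0.1584 = 7.92 FYR
7.92 FYR × 6.388 = 50.59296 KRn
50.59296 KRn × 0.8023 = 40.590731808 LMN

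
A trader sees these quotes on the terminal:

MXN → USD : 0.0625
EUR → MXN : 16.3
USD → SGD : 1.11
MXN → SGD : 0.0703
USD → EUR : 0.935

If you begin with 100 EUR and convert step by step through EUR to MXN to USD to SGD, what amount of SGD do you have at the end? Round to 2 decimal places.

113.08

100 EUR × 16.3 = 1630 MXN
1630 MXN × 0.0625 = 101.875 USD
101.875 USD × 1.11 = 113.08125 SGD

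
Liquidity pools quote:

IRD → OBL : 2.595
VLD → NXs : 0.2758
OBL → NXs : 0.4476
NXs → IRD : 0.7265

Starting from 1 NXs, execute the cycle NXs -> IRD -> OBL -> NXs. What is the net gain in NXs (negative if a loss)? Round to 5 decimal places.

-0.15615

1 NXs × 0.7265 = 0.7265 IRD
0.7265 IRD × 2.595 = 1.8852675 OBL
1.8852675 OBL × 0.4476 = 0.843845733 NXs
Net change: 0.843845733 − 1 = -0.156154267 NXs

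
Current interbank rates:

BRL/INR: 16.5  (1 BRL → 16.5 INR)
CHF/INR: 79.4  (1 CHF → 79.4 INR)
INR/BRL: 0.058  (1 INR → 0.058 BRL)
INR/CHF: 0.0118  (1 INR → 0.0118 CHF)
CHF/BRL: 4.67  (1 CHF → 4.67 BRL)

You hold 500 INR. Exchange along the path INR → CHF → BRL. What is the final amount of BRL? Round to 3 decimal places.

27.553

500 INR × 0.0118 = 5.9 CHF
5.9 CHF × 4.67 = 27.553 BRL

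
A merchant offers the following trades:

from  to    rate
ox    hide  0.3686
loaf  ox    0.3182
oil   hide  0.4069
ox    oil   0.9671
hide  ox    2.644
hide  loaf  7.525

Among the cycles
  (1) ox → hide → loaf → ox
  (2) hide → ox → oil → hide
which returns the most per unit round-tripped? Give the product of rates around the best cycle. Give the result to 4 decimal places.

1.0404

(1) 0.3686 × 7.525 × 0.3182 = 0.88260
(2) 2.644 × 0.9671 × 0.4069 = 1.04045
Highest is cycle (2) at 1.0404 (>1, arbitrage).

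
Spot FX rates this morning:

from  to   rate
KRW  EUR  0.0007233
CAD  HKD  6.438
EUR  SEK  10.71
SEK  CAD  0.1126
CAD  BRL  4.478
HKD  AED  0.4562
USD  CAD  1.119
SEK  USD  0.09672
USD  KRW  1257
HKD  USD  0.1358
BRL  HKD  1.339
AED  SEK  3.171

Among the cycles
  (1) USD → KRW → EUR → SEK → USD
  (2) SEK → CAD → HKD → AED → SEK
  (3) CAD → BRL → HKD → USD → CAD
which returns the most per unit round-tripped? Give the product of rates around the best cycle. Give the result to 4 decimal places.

(1) 1257 × 0.0007233 × 10.71 × 0.09672 = 0.94180
(2) 0.1126 × 6.438 × 0.4562 × 3.171 = 1.04867
(3) 4.478 × 1.339 × 0.1358 × 1.119 = 0.91116
Highest is cycle (2) at 1.0487 (>1, arbitrage).

1.0487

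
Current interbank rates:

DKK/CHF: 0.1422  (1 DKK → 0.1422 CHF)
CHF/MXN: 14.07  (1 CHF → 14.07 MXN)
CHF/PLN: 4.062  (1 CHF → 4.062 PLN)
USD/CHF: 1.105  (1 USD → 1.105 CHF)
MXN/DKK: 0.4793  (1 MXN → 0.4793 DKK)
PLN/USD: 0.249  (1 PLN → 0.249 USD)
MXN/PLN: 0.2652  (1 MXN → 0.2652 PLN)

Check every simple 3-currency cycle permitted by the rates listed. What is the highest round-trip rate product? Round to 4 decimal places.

1.1176

PLN→USD→CHF→PLN: 0.249 × 1.105 × 4.062 = 1.11764
DKK→CHF→MXN→DKK: 0.1422 × 14.07 × 0.4793 = 0.95896
Maximum is PLN→USD→CHF→PLN at 1.1176; arbitrage exists.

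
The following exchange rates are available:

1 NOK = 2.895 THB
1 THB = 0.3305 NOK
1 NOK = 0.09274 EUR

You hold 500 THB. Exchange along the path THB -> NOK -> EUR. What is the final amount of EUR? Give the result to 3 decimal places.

500 THB × 0.3305 = 165.25 NOK
165.25 NOK × 0.09274 = 15.325285 EUR

15.325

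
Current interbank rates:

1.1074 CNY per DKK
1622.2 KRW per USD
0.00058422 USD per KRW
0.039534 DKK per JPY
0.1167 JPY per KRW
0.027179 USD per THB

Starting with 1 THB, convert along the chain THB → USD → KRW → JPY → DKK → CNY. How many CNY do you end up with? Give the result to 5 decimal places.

0.22526

1 THB × 0.027179 = 0.027179 USD
0.027179 USD × 1622.2 = 44.0897738 KRW
44.0897738 KRW × 0.1167 = 5.14527660246 JPY
5.14527660246 JPY × 0.039534 = 0.20341336520165364 DKK
0.20341336520165364 DKK × 1.1074 = 0.225259960624311240936 CNY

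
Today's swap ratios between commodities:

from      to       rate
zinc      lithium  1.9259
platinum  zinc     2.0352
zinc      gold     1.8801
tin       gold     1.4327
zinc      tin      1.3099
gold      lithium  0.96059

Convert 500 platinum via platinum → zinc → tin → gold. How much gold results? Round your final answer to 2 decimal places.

500 platinum × 2.0352 = 1017.6 zinc
1017.6 zinc × 1.3099 = 1332.95424 tin
1332.95424 tin × 1.4327 = 1909.723539648 gold

1909.72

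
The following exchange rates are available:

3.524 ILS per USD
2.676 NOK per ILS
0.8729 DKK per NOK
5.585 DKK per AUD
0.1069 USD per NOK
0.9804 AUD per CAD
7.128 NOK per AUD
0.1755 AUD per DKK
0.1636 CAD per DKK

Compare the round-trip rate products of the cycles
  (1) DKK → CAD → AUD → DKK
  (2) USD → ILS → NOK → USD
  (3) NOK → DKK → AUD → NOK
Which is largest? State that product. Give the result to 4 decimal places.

1.0920

(1) 0.1636 × 0.9804 × 5.585 = 0.89580
(2) 3.524 × 2.676 × 0.1069 = 1.00809
(3) 0.8729 × 0.1755 × 7.128 = 1.09197
Highest is cycle (3) at 1.0920 (>1, arbitrage).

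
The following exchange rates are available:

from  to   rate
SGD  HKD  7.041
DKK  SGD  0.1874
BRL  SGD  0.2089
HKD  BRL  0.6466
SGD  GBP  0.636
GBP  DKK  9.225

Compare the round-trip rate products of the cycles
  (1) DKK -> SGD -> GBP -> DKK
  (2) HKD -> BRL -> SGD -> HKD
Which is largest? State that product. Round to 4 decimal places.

1.0995

(1) 0.1874 × 0.636 × 9.225 = 1.09949
(2) 0.6466 × 0.2089 × 7.041 = 0.95106
Highest is cycle (1) at 1.0995 (>1, arbitrage).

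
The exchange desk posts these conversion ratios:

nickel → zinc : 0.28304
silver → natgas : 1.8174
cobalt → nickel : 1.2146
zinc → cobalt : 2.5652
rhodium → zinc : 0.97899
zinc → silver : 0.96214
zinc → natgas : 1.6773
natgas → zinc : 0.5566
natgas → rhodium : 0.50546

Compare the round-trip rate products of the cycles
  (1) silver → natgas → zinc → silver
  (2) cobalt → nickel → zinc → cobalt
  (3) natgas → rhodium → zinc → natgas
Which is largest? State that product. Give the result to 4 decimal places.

(1) 1.8174 × 0.5566 × 0.96214 = 0.97327
(2) 1.2146 × 0.28304 × 2.5652 = 0.88187
(3) 0.50546 × 0.97899 × 1.6773 = 0.83000
Highest is cycle (1) at 0.9733 (≤1, no arbitrage).

0.9733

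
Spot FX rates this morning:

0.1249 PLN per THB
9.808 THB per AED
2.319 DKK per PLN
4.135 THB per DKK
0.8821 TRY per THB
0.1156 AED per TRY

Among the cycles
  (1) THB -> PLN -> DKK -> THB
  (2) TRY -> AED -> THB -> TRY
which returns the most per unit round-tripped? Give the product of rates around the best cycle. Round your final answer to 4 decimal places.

(1) 0.1249 × 2.319 × 4.135 = 1.19767
(2) 0.1156 × 9.808 × 0.8821 = 1.00013
Highest is cycle (1) at 1.1977 (>1, arbitrage).

1.1977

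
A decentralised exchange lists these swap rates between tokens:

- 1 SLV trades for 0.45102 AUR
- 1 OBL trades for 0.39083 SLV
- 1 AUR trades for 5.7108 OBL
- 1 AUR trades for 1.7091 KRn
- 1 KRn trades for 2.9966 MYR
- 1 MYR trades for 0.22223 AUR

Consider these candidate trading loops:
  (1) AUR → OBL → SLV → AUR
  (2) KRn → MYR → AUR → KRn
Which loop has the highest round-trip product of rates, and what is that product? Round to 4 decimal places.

1.1381

(1) 5.7108 × 0.39083 × 0.45102 = 1.00665
(2) 2.9966 × 0.22223 × 1.7091 = 1.13815
Highest is cycle (2) at 1.1381 (>1, arbitrage).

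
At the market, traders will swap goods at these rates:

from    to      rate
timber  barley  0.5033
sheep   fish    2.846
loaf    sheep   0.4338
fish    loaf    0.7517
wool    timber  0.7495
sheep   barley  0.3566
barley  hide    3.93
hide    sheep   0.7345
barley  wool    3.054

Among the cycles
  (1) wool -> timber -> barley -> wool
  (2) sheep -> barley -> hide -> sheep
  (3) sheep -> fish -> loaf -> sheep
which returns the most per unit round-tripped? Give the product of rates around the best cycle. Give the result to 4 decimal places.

1.1520

(1) 0.7495 × 0.5033 × 3.054 = 1.15204
(2) 0.3566 × 3.93 × 0.7345 = 1.02936
(3) 2.846 × 0.7517 × 0.4338 = 0.92804
Highest is cycle (1) at 1.1520 (>1, arbitrage).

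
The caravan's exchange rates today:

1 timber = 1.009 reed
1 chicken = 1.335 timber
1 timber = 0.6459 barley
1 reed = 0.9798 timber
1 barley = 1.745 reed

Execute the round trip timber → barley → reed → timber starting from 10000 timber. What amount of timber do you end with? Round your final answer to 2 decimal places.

11043.28

10000 timber × 0.6459 = 6459 barley
6459 barley × 1.745 = 11270.955 reed
11270.955 reed × 0.9798 = 11043.281709 timber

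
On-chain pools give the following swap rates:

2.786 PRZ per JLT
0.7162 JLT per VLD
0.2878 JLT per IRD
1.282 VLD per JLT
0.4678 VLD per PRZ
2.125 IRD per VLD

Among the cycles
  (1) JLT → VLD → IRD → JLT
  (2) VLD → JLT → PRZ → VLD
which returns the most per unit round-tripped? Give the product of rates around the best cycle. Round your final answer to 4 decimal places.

(1) 1.282 × 2.125 × 0.2878 = 0.78404
(2) 0.7162 × 2.786 × 0.4678 = 0.93342
Highest is cycle (2) at 0.9334 (≤1, no arbitrage).

0.9334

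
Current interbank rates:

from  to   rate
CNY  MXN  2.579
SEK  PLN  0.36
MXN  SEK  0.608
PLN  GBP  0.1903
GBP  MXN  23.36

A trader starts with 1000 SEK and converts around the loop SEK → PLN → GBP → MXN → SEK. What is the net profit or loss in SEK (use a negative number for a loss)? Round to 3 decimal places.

-26.989

1000 SEK × 0.36 = 360 PLN
360 PLN × 0.1903 = 68.508 GBP
68.508 GBP × 23.36 = 1600.34688 MXN
1600.34688 MXN × 0.608 = 973.01090304 SEK
Net change: 973.01090304 − 1000 = -26.98909696 SEK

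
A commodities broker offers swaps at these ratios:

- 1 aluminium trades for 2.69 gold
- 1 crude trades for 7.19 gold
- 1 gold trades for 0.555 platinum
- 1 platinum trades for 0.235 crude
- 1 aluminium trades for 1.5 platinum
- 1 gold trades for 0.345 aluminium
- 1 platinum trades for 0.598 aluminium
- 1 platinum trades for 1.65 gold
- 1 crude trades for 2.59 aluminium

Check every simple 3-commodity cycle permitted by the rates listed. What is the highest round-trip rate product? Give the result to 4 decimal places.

0.9378

platinum→crude→gold→platinum: 0.235 × 7.19 × 0.555 = 0.93776
aluminium→platinum→crude→aluminium: 1.5 × 0.235 × 2.59 = 0.91298
aluminium→gold→platinum→aluminium: 2.69 × 0.555 × 0.598 = 0.89278
aluminium→platinum→gold→aluminium: 1.5 × 1.65 × 0.345 = 0.85388
Maximum is platinum→crude→gold→platinum at 0.9378; no arbitrage — every cycle loses value.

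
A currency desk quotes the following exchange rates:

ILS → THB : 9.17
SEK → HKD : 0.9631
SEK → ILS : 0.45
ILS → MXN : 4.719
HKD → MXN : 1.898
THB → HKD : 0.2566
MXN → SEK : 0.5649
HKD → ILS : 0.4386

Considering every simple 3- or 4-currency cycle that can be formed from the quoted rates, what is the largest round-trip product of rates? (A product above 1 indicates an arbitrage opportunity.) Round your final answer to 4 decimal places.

1.1996

MXN→SEK→ILS→MXN: 0.5649 × 0.45 × 4.719 = 1.19959
MXN→SEK→HKD→ILS→MXN: 0.5649 × 0.9631 × 0.4386 × 4.719 = 1.12606
MXN→SEK→HKD→MXN: 0.5649 × 0.9631 × 1.898 = 1.03262
HKD→ILS→THB→HKD: 0.4386 × 9.17 × 0.2566 = 1.03204
Maximum is MXN→SEK→ILS→MXN at 1.1996; arbitrage exists.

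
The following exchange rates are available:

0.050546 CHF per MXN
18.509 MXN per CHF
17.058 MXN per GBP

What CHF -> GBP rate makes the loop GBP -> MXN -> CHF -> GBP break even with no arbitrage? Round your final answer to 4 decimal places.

Known legs of the cycle: 17.058 × 0.050546 = 0.862213668
For no arbitrage the full-cycle product must be 1, so the missing rate is 1 / 0.862213668 ≈ 1.159805.

1.1598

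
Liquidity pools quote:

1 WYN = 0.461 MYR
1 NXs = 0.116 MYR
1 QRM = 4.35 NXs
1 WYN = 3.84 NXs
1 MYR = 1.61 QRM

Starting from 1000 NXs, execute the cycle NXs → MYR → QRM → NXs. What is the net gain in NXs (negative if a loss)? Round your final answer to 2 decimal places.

-187.59

1000 NXs × 0.116 = 116 MYR
116 MYR × 1.61 = 186.76 QRM
186.76 QRM × 4.35 = 812.406 NXs
Net change: 812.406 − 1000 = -187.594 NXs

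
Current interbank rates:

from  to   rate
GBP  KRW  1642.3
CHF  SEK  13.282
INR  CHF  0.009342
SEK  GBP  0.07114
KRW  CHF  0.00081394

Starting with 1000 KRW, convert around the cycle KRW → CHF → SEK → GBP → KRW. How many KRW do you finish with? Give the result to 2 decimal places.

1000 KRW × 0.00081394 = 0.81394 CHF
0.81394 CHF × 13.282 = 10.81075108 SEK
10.81075108 SEK × 0.07114 = 0.7690768318312 GBP
0.7690768318312 GBP × 1642.3 = 1263.05488091637976 KRW

1263.05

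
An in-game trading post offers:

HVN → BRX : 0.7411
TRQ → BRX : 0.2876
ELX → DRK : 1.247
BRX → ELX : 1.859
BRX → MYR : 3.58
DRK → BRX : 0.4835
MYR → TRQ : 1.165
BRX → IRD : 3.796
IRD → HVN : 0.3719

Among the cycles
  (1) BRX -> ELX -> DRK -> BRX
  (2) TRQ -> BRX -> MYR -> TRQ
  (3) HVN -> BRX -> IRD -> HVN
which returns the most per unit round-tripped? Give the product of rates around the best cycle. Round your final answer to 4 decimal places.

(1) 1.859 × 1.247 × 0.4835 = 1.12084
(2) 0.2876 × 3.58 × 1.165 = 1.19949
(3) 0.7411 × 3.796 × 0.3719 = 1.04623
Highest is cycle (2) at 1.1995 (>1, arbitrage).

1.1995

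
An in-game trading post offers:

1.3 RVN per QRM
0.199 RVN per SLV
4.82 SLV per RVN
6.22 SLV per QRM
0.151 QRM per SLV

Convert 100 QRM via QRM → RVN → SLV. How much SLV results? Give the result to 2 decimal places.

100 QRM × 1.3 = 130 RVN
130 RVN × 4.82 = 626.6 SLV

626.60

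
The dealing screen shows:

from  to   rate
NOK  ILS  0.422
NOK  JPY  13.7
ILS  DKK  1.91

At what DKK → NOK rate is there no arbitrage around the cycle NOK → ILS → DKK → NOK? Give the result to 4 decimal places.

1.2407

Known legs of the cycle: 0.422 × 1.91 = 0.80602
For no arbitrage the full-cycle product must be 1, so the missing rate is 1 / 0.80602 ≈ 1.240664.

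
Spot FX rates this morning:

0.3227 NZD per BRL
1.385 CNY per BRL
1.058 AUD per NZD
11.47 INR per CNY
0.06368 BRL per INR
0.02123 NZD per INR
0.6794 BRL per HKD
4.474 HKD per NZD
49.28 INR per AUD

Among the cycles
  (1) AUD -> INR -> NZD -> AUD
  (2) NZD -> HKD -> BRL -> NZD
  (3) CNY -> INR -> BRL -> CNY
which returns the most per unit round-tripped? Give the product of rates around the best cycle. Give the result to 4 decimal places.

1.1069

(1) 49.28 × 0.02123 × 1.058 = 1.10689
(2) 4.474 × 0.6794 × 0.3227 = 0.98089
(3) 11.47 × 0.06368 × 1.385 = 1.01162
Highest is cycle (1) at 1.1069 (>1, arbitrage).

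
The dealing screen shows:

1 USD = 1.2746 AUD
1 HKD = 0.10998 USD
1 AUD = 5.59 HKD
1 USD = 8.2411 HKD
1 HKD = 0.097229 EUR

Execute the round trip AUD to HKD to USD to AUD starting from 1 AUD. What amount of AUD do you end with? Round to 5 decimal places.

1 AUD × 5.59 = 5.59 HKD
5.59 HKD × 0.10998 = 0.6147882 USD
0.6147882 USD × 1.2746 = 0.78360903972 AUD

0.78361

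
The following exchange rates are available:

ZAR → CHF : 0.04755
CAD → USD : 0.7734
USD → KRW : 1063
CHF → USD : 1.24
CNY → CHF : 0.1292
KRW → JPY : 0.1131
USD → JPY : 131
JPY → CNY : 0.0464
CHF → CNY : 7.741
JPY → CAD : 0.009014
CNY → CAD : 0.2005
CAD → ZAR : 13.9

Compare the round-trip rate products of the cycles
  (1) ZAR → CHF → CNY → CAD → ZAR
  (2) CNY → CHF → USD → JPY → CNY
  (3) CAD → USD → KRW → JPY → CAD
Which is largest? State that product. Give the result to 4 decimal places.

(1) 0.04755 × 7.741 × 0.2005 × 13.9 = 1.02583
(2) 0.1292 × 1.24 × 131 × 0.0464 = 0.97381
(3) 0.7734 × 1063 × 0.1131 × 0.009014 = 0.83814
Highest is cycle (1) at 1.0258 (>1, arbitrage).

1.0258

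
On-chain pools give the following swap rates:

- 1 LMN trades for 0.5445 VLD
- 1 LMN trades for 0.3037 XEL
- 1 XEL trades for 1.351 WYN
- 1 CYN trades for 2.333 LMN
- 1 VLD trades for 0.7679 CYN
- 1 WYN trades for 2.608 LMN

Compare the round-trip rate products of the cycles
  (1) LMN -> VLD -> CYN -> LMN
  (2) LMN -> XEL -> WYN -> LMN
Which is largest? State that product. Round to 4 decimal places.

(1) 0.5445 × 0.7679 × 2.333 = 0.97548
(2) 0.3037 × 1.351 × 2.608 = 1.07006
Highest is cycle (2) at 1.0701 (>1, arbitrage).

1.0701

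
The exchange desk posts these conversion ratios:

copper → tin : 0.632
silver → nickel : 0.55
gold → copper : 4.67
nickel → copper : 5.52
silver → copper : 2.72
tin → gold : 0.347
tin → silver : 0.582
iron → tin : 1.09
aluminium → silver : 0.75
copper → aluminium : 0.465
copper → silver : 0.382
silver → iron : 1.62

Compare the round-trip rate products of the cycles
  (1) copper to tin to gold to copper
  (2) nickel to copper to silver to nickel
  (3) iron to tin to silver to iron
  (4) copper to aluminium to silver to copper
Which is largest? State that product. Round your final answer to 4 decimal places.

(1) 0.632 × 0.347 × 4.67 = 1.02415
(2) 5.52 × 0.382 × 0.55 = 1.15975
(3) 1.09 × 0.582 × 1.62 = 1.02770
(4) 0.465 × 0.75 × 2.72 = 0.94860
Highest is cycle (2) at 1.1598 (>1, arbitrage).

1.1598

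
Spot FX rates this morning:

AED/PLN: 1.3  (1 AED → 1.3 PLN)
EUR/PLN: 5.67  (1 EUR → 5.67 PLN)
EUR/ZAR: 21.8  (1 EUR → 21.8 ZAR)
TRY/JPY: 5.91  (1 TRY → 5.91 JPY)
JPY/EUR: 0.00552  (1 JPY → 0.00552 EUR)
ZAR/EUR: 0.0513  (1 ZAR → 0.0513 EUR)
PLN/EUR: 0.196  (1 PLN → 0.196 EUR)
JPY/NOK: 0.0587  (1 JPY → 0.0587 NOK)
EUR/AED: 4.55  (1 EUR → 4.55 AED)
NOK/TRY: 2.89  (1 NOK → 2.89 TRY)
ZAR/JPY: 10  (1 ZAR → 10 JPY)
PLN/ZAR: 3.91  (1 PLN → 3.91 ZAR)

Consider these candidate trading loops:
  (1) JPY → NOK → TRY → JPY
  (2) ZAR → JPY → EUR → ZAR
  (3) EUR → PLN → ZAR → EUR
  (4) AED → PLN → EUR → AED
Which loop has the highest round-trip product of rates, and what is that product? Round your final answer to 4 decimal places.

(1) 0.0587 × 2.89 × 5.91 = 1.00259
(2) 10 × 0.00552 × 21.8 = 1.20336
(3) 5.67 × 3.91 × 0.0513 = 1.13731
(4) 1.3 × 0.196 × 4.55 = 1.15934
Highest is cycle (2) at 1.2034 (>1, arbitrage).

1.2034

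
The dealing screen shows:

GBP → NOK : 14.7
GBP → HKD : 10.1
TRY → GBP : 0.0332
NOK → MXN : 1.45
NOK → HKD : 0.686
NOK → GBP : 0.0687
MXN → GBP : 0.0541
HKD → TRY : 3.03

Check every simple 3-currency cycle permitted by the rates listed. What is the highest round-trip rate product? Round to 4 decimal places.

1.1531

NOK→MXN→GBP→NOK: 1.45 × 0.0541 × 14.7 = 1.15314
TRY→GBP→HKD→TRY: 0.0332 × 10.1 × 3.03 = 1.01602
Maximum is NOK→MXN→GBP→NOK at 1.1531; arbitrage exists.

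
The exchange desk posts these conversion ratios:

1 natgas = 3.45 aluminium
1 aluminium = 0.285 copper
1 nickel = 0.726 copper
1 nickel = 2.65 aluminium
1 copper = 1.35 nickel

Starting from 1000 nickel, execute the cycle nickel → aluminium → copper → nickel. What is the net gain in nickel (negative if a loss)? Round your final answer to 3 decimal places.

1000 nickel × 2.65 = 2650 aluminium
2650 aluminium × 0.285 = 755.25 copper
755.25 copper × 1.35 = 1019.5875 nickel
Net change: 1019.5875 − 1000 = 19.5875 nickel

19.588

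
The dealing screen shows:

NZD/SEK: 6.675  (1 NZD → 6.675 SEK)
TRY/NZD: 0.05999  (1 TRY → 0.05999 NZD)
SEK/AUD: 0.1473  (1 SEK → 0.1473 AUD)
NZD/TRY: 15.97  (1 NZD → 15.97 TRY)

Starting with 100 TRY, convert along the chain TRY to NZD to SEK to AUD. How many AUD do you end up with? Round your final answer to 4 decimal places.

100 TRY × 0.05999 = 5.999 NZD
5.999 NZD × 6.675 = 40.043325 SEK
40.043325 SEK × 0.1473 = 5.8983817725 AUD

5.8984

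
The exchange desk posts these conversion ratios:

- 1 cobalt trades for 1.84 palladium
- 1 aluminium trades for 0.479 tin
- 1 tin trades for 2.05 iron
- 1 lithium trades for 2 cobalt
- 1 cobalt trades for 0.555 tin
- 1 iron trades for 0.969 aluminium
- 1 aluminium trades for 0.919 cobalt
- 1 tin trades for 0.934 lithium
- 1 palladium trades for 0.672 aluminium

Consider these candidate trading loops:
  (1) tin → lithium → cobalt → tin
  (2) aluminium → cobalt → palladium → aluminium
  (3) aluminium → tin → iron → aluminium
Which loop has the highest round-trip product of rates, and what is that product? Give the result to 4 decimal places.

(1) 0.934 × 2 × 0.555 = 1.03674
(2) 0.919 × 1.84 × 0.672 = 1.13633
(3) 0.479 × 2.05 × 0.969 = 0.95151
Highest is cycle (2) at 1.1363 (>1, arbitrage).

1.1363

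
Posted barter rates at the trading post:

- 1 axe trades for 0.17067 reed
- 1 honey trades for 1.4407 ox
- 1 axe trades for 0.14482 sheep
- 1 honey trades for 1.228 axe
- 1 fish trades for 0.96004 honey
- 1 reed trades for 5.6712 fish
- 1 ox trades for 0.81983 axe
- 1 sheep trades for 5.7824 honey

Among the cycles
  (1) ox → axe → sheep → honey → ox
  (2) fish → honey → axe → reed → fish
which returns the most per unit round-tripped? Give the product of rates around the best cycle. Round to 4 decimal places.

(1) 0.81983 × 0.14482 × 5.7824 × 1.4407 = 0.98909
(2) 0.96004 × 1.228 × 0.17067 × 5.6712 = 1.14109
Highest is cycle (2) at 1.1411 (>1, arbitrage).

1.1411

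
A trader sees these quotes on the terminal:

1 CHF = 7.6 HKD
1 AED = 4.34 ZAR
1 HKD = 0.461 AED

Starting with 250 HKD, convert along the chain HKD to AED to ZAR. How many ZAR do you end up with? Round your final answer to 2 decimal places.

250 HKD × 0.461 = 115.25 AED
115.25 AED × 4.34 = 500.185 ZAR

500.19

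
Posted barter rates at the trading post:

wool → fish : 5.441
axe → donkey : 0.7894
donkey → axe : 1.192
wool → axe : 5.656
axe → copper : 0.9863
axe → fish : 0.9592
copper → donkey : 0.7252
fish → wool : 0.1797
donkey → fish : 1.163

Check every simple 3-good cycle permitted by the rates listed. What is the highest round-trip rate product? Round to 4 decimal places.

0.9749

wool→axe→fish→wool: 5.656 × 0.9592 × 0.1797 = 0.97491
copper→donkey→axe→copper: 0.7252 × 1.192 × 0.9863 = 0.85260
Maximum is wool→axe→fish→wool at 0.9749; no arbitrage — every cycle loses value.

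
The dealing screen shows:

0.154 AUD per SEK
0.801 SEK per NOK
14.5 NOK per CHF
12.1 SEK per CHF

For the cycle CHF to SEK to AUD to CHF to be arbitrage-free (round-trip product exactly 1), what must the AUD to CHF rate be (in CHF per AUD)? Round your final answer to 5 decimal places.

0.53665

Known legs of the cycle: 12.1 × 0.154 = 1.8634
For no arbitrage the full-cycle product must be 1, so the missing rate is 1 / 1.8634 ≈ 0.5366534.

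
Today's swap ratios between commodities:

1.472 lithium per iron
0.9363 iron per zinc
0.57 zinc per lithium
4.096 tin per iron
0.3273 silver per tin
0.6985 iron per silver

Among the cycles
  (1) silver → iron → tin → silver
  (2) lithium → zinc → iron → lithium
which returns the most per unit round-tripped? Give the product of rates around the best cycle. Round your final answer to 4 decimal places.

(1) 0.6985 × 4.096 × 0.3273 = 0.93642
(2) 0.57 × 0.9363 × 1.472 = 0.78559
Highest is cycle (1) at 0.9364 (≤1, no arbitrage).

0.9364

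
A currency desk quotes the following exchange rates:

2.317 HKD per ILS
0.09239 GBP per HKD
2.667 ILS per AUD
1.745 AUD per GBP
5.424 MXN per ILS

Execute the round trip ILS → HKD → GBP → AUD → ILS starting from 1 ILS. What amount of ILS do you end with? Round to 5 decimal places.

0.99625

1 ILS × 2.317 = 2.317 HKD
2.317 HKD × 0.09239 = 0.21406763 GBP
0.21406763 GBP × 1.745 = 0.37354801435 AUD
0.37354801435 AUD × 2.667 = 0.99625255427145 ILS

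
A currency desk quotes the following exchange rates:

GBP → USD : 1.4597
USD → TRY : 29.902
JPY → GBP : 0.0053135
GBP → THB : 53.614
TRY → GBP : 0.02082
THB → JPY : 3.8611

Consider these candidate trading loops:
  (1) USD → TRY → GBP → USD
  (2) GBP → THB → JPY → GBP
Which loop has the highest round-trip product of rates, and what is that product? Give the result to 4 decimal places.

(1) 29.902 × 0.02082 × 1.4597 = 0.90875
(2) 53.614 × 3.8611 × 0.0053135 = 1.09994
Highest is cycle (2) at 1.0999 (>1, arbitrage).

1.0999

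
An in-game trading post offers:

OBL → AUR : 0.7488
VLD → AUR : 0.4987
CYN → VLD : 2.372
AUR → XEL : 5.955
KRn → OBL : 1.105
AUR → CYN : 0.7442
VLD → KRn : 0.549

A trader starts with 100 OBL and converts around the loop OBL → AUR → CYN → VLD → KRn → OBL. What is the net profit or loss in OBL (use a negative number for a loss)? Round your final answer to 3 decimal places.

100 OBL × 0.7488 = 74.88 AUR
74.88 AUR × 0.7442 = 55.725696 CYN
55.725696 CYN × 2.372 = 132.181350912 VLD
132.181350912 VLD × 0.549 = 72.567561650688 KRn
72.567561650688 KRn × 1.105 = 80.18715562401024 OBL
Net change: 80.18715562401024 − 100 = -19.81284437598976 OBL

-19.813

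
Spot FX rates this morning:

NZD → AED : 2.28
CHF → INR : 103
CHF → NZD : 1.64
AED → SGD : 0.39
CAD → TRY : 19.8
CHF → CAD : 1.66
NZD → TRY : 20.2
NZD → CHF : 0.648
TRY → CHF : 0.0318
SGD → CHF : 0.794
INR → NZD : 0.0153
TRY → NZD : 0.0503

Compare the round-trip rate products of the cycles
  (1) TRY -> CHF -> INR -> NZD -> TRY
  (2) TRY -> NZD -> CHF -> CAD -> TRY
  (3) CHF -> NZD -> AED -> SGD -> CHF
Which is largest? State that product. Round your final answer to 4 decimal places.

1.1579

(1) 0.0318 × 103 × 0.0153 × 20.2 = 1.01230
(2) 0.0503 × 0.648 × 1.66 × 19.8 = 1.07131
(3) 1.64 × 2.28 × 0.39 × 0.794 = 1.15788
Highest is cycle (3) at 1.1579 (>1, arbitrage).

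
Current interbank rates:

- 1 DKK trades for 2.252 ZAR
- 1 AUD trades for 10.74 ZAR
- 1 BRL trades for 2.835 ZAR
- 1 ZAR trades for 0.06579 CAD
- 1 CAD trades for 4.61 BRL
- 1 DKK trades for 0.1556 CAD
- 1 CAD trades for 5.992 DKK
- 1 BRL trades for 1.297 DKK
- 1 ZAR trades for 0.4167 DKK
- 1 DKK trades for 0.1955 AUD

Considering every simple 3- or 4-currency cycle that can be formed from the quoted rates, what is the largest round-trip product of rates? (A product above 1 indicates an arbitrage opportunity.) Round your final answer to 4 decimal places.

BRL→DKK→CAD→BRL: 1.297 × 0.1556 × 4.61 = 0.93036
CAD→DKK→ZAR→CAD: 5.992 × 2.252 × 0.06579 = 0.88777
BRL→DKK→ZAR→CAD→BRL: 1.297 × 2.252 × 0.06579 × 4.61 = 0.88587
DKK→AUD→ZAR→DKK: 0.1955 × 10.74 × 0.4167 = 0.87493
BRL→ZAR→CAD→BRL: 2.835 × 0.06579 × 4.61 = 0.85983
BRL→ZAR→DKK→CAD→BRL: 2.835 × 0.4167 × 0.1556 × 4.61 = 0.84740
CAD→DKK→AUD→ZAR→CAD: 5.992 × 0.1955 × 10.74 × 0.06579 = 0.82772
Maximum is BRL→DKK→CAD→BRL at 0.9304; no arbitrage — every cycle loses value.

0.9304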